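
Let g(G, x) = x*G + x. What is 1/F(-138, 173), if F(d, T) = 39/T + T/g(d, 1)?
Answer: -23701/24586 ≈ -0.96400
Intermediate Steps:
g(G, x) = x + G*x (g(G, x) = G*x + x = x + G*x)
F(d, T) = 39/T + T/(1 + d) (F(d, T) = 39/T + T/((1*(1 + d))) = 39/T + T/(1 + d))
1/F(-138, 173) = 1/(39/173 + 173/(1 - 138)) = 1/(39*(1/173) + 173/(-137)) = 1/(39/173 + 173*(-1/137)) = 1/(39/173 - 173/137) = 1/(-24586/23701) = -23701/24586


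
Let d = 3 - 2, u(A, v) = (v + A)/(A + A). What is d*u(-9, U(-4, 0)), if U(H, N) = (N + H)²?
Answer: -7/18 ≈ -0.38889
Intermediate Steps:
U(H, N) = (H + N)²
u(A, v) = (A + v)/(2*A) (u(A, v) = (A + v)/((2*A)) = (A + v)*(1/(2*A)) = (A + v)/(2*A))
d = 1
d*u(-9, U(-4, 0)) = 1*((½)*(-9 + (-4 + 0)²)/(-9)) = 1*((½)*(-⅑)*(-9 + (-4)²)) = 1*((½)*(-⅑)*(-9 + 16)) = 1*((½)*(-⅑)*7) = 1*(-7/18) = -7/18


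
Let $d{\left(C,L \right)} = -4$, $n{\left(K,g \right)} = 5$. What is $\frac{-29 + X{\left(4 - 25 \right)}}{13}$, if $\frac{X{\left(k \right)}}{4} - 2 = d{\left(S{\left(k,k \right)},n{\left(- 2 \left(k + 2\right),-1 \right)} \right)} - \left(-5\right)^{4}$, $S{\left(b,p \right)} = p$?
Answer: $- \frac{2537}{13} \approx -195.15$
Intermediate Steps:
$X{\left(k \right)} = -2508$ ($X{\left(k \right)} = 8 + 4 \left(-4 - \left(-5\right)^{4}\right) = 8 + 4 \left(-4 - 625\right) = 8 + 4 \left(-629\right) = 8 - 2516 = -2508$)
$\frac{-29 + X{\left(4 - 25 \right)}}{13} = \frac{-29 - 2508}{13} = \left(-2537\right) \frac{1}{13} = - \frac{2537}{13}$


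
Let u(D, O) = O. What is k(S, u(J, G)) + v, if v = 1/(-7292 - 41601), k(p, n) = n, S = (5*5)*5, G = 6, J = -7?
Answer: 293357/48893 ≈ 6.0000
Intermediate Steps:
S = 125 (S = 25*5 = 125)
v = -1/48893 (v = 1/(-48893) = -1/48893 ≈ -2.0453e-5)
k(S, u(J, G)) + v = 6 - 1/48893 = 293357/48893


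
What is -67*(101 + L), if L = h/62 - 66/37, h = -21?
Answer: -15197275/2294 ≈ -6624.8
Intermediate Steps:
L = -4869/2294 (L = -21/62 - 66/37 = -4869/2294 ≈ -2.1225)
-67*(101 + L) = -67*(101 - 4869/2294) = -67*226825/2294 = -15197275/2294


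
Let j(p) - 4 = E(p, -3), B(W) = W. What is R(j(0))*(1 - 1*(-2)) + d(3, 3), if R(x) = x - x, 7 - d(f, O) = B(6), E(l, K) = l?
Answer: 1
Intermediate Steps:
j(p) = 4 + p
d(f, O) = 1 (d(f, O) = 7 - 1*6 = 7 - 6 = 1)
R(x) = 0
R(j(0))*(1 - 1*(-2)) + d(3, 3) = 0*(1 - 1*(-2)) + 1 = 0*(1 + 2) + 1 = 0*3 + 1 = 0 + 1 = 1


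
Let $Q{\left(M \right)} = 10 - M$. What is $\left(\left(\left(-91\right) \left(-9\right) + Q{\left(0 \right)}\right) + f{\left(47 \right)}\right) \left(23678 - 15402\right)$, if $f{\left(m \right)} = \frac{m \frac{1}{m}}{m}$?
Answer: $\frac{322466064}{47} \approx 6.861 \cdot 10^{6}$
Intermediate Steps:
$f{\left(m \right)} = \frac{1}{m}$ ($f{\left(m \right)} = 1 \frac{1}{m} = \frac{1}{m}$)
$\left(\left(\left(-91\right) \left(-9\right) + Q{\left(0 \right)}\right) + f{\left(47 \right)}\right) \left(23678 - 15402\right) = \left(\left(\left(-91\right) \left(-9\right) + \left(10 - 0\right)\right) + \frac{1}{47}\right) \left(23678 - 15402\right) = \left(\left(819 + \left(10 + 0\right)\right) + \frac{1}{47}\right) 8276 = \left(\left(819 + 10\right) + \frac{1}{47}\right) 8276 = \left(829 + \frac{1}{47}\right) 8276 = \frac{38964}{47} \cdot 8276 = \frac{322466064}{47}$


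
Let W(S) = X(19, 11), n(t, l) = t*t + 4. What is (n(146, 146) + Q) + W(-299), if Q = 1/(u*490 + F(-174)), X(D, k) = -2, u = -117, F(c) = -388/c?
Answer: 106323866001/4987516 ≈ 21318.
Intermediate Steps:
n(t, l) = 4 + t² (n(t, l) = t² + 4 = 4 + t²)
Q = -87/4987516 (Q = 1/(-117*490 - 388/(-174)) = 1/(-57330 - 388*(-1/174)) = 1/(-57330 + 194/87) = 1/(-4987516/87) = -87/4987516 ≈ -1.7444e-5)
W(S) = -2
(n(146, 146) + Q) + W(-299) = ((4 + 146²) - 87/4987516) - 2 = ((4 + 21316) - 87/4987516) - 2 = (21320 - 87/4987516) - 2 = 106333841033/4987516 - 2 = 106323866001/4987516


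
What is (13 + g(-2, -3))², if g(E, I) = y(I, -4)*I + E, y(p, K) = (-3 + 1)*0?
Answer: 121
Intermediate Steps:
y(p, K) = 0 (y(p, K) = -2*0 = 0)
g(E, I) = E (g(E, I) = 0*I + E = 0 + E = E)
(13 + g(-2, -3))² = (13 - 2)² = 11² = 121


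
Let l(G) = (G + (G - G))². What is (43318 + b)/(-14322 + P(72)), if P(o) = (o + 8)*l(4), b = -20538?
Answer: -11390/6521 ≈ -1.7467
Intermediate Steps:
l(G) = G² (l(G) = (G + 0)² = G²)
P(o) = 128 + 16*o (P(o) = (o + 8)*4² = (8 + o)*16 = 128 + 16*o)
(43318 + b)/(-14322 + P(72)) = (43318 - 20538)/(-14322 + (128 + 16*72)) = 22780/(-14322 + (128 + 1152)) = 22780/(-14322 + 1280) = 22780/(-13042) = 22780*(-1/13042) = -11390/6521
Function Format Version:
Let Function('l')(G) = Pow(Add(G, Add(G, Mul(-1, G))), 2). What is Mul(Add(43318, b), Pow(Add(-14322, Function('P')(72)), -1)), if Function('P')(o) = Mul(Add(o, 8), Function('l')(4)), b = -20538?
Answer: Rational(-11390, 6521) ≈ -1.7467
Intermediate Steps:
Function('l')(G) = Pow(G, 2) (Function('l')(G) = Pow(Add(G, 0), 2) = Pow(G, 2))
Function('P')(o) = Add(128, Mul(16, o)) (Function('P')(o) = Mul(Add(o, 8), Pow(4, 2)) = Mul(Add(8, o), 16) = Add(128, Mul(16, o)))
Mul(Add(43318, b), Pow(Add(-14322, Function('P')(72)), -1)) = Mul(Add(43318, -20538), Pow(Add(-14322, Add(128, Mul(16, 72))), -1)) = Mul(22780, Pow(Add(-14322, Add(128, 1152)), -1)) = Mul(22780, Pow(Add(-14322, 1280), -1)) = Mul(22780, Pow(-13042, -1)) = Mul(22780, Rational(-1, 13042)) = Rational(-11390, 6521)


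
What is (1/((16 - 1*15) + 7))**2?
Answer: 1/64 ≈ 0.015625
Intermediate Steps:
(1/((16 - 1*15) + 7))**2 = (1/((16 - 15) + 7))**2 = (1/(1 + 7))**2 = (1/8)**2 = 1/64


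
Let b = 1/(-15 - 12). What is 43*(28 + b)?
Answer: 32465/27 ≈ 1202.4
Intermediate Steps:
b = -1/27 (b = 1/(-27) = -1/27 ≈ -0.037037)
43*(28 + b) = 43*(28 - 1/27) = 43*(755/27) = 32465/27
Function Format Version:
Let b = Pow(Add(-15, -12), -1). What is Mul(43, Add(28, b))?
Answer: Rational(32465, 27) ≈ 1202.4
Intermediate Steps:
b = Rational(-1, 27) (b = Pow(-27, -1) = Rational(-1, 27) ≈ -0.037037)
Mul(43, Add(28, b)) = Mul(43, Add(28, Rational(-1, 27))) = Mul(43, Rational(755, 27)) = Rational(32465, 27)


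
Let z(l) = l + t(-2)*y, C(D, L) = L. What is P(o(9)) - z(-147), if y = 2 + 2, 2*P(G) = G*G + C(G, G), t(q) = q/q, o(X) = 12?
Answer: 221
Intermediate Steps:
t(q) = 1
P(G) = G/2 + G²/2 (P(G) = (G*G + G)/2 = (G² + G)/2 = (G + G²)/2 = G/2 + G²/2)
y = 4
z(l) = 4 + l (z(l) = l + 1*4 = l + 4 = 4 + l)
P(o(9)) - z(-147) = (½)*12*(1 + 12) - (4 - 147) = (½)*12*13 - 1*(-143) = 78 + 143 = 221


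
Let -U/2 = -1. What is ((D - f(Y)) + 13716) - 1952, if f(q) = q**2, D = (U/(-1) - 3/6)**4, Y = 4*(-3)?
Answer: 186545/16 ≈ 11659.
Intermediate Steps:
U = 2 (U = -2*(-1) = 2)
Y = -12
D = 625/16 (D = (2/(-1) - 3/6)**4 = (2*(-1) - 3*1/6)**4 = (-2 - 1/2)**4 = (-5/2)**4 = 625/16 ≈ 39.063)
((D - f(Y)) + 13716) - 1952 = ((625/16 - 1*(-12)**2) + 13716) - 1952 = ((625/16 - 1*144) + 13716) - 1952 = ((625/16 - 144) + 13716) - 1952 = (-1679/16 + 13716) - 1952 = 217777/16 - 1952 = 186545/16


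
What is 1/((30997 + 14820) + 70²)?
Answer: 1/50717 ≈ 1.9717e-5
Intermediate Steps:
1/((30997 + 14820) + 70²) = 1/(45817 + 4900) = 1/50717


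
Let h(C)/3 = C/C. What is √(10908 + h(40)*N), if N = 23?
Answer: √10977 ≈ 104.77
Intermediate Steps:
h(C) = 3 (h(C) = 3*(C/C) = 3*1 = 3)
√(10908 + h(40)*N) = √(10908 + 3*23) = √(10908 + 69) = √10977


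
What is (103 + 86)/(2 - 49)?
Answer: -189/47 ≈ -4.0213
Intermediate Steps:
(103 + 86)/(2 - 49) = 189/(-47) = 189*(-1/47) = -189/47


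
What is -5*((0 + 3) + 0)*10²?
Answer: -1500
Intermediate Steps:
-5*((0 + 3) + 0)*10² = -5*(3 + 0)*100 = -5*3*100 = -15*100 = -1500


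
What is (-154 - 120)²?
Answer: 75076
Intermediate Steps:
(-154 - 120)² = (-274)² = 75076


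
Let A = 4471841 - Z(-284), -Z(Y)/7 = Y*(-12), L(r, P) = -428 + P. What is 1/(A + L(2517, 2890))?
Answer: 1/4498159 ≈ 2.2231e-7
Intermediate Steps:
Z(Y) = 84*Y (Z(Y) = -7*Y*(-12) = -(-84)*Y = 84*Y)
A = 4495697 (A = 4471841 - 84*(-284) = 4471841 - 1*(-23856) = 4471841 + 23856 = 4495697)
1/(A + L(2517, 2890)) = 1/(4495697 + (-428 + 2890)) = 1/(4495697 + 2462) = 1/4498159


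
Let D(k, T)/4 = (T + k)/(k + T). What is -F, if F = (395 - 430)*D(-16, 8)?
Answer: 140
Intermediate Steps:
D(k, T) = 4 (D(k, T) = 4*((T + k)/(k + T)) = 4*((T + k)/(T + k)) = 4*1 = 4)
F = -140 (F = (395 - 430)*4 = -35*4 = -140)
-F = -1*(-140) = 140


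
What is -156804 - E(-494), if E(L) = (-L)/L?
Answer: -156803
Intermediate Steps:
E(L) = -1
-156804 - E(-494) = -156804 - 1*(-1) = -156804 + 1 = -156803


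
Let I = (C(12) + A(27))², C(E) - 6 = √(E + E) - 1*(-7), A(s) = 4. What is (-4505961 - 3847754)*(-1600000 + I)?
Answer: 13363329287205 - 568052620*√6 ≈ 1.3362e+13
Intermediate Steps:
C(E) = 13 + √2*√E (C(E) = 6 + (√(E + E) - 1*(-7)) = 6 + (√(2*E) + 7) = 6 + (√2*√E + 7) = 6 + (7 + √2*√E) = 13 + √2*√E)
I = (17 + 2*√6)² (I = ((13 + √2*√12) + 4)² = ((13 + √2*(2*√3)) + 4)² = ((13 + 2*√6) + 4)² = (17 + 2*√6)² ≈ 479.57)
(-4505961 - 3847754)*(-1600000 + I) = (-4505961 - 3847754)*(-1600000 + (313 + 68*√6)) = -8353715*(-1599687 + 68*√6) = 13363329287205 - 568052620*√6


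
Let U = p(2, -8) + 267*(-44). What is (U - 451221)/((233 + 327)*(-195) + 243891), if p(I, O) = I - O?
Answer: -462959/134691 ≈ -3.4372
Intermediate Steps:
U = -11738 (U = (2 - 1*(-8)) + 267*(-44) = (2 + 8) - 11748 = 10 - 11748 = -11738)
(U - 451221)/((233 + 327)*(-195) + 243891) = (-11738 - 451221)/((233 + 327)*(-195) + 243891) = -462959/(560*(-195) + 243891) = -462959/(-109200 + 243891) = -462959/134691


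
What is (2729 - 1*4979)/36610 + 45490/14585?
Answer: 32651453/10679137 ≈ 3.0575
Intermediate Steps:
(2729 - 1*4979)/36610 + 45490/14585 = (2729 - 4979)*(1/36610) + 45490*(1/14585) = -2250*1/36610 + 9098/2917 = -225/3661 + 9098/2917 = 32651453/10679137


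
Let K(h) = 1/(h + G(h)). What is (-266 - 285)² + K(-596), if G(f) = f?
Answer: 361892391/1192 ≈ 3.0360e+5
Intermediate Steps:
K(h) = 1/(2*h) (K(h) = 1/(h + h) = 1/(2*h))
(-266 - 285)² + K(-596) = (-266 - 285)² + (½)/(-596) = (-551)² + (½)*(-1/596) = 303601 - 1/1192 = 361892391/1192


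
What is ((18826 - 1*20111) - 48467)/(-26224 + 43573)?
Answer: -16584/5783 ≈ -2.8677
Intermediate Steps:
((18826 - 1*20111) - 48467)/(-26224 + 43573) = ((18826 - 20111) - 48467)/17349 = (-1285 - 48467)*(1/17349) = -49752*1/17349 = -16584/5783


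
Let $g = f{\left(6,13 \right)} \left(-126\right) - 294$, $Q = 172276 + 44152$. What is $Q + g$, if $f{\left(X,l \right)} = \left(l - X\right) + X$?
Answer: $214496$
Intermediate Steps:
$f{\left(X,l \right)} = l$
$Q = 216428$
$g = -1932$ ($g = 13 \left(-126\right) - 294 = -1638 - 294 = -1932$)
$Q + g = 216428 - 1932 = 214496$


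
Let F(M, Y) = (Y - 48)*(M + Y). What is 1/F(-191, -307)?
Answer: 1/176790 ≈ 5.6564e-6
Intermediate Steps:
F(M, Y) = (-48 + Y)*(M + Y)
1/F(-191, -307) = 1/((-307)² - 48*(-191) - 48*(-307) - 191*(-307)) = 1/(94249 + 9168 + 14736 + 58637) = 1/176790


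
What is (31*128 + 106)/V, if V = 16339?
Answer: 4074/16339 ≈ 0.24934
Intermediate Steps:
(31*128 + 106)/V = (31*128 + 106)/16339 = (3968 + 106)*(1/16339) = 4074*(1/16339) = 4074/16339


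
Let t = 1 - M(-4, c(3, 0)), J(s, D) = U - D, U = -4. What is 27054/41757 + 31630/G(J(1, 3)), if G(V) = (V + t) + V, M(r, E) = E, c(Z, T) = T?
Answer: -440140736/180947 ≈ -2432.4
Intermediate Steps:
J(s, D) = -4 - D
t = 1 (t = 1 - 1*0 = 1 + 0 = 1)
G(V) = 1 + 2*V (G(V) = (V + 1) + V = (1 + V) + V = 1 + 2*V)
27054/41757 + 31630/G(J(1, 3)) = 27054/41757 + 31630/(1 + 2*(-4 - 1*3)) = 27054*(1/41757) + 31630/(1 + 2*(-4 - 3)) = 9018/13919 + 31630/(1 + 2*(-7)) = 9018/13919 + 31630/(1 - 14) = 9018/13919 + 31630/(-13) = 9018/13919 + 31630*(-1/13) = 9018/13919 - 31630/13 = -440140736/180947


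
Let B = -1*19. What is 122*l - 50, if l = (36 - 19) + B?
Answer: -294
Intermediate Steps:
B = -19
l = -2 (l = (36 - 19) - 19 = 17 - 19 = -2)
122*l - 50 = 122*(-2) - 50 = -244 - 50 = -294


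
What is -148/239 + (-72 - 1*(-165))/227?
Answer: -11369/54253 ≈ -0.20956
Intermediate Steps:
-148/239 + (-72 - 1*(-165))/227 = -148*1/239 + (-72 + 165)*(1/227) = -148/239 + 93*(1/227) = -148/239 + 93/227 = -11369/54253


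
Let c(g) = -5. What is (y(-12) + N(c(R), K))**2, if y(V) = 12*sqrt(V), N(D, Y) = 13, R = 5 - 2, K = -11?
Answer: -1559 + 624*I*sqrt(3) ≈ -1559.0 + 1080.8*I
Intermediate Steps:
R = 3
(y(-12) + N(c(R), K))**2 = (12*sqrt(-12) + 13)**2 = (12*(2*I*sqrt(3)) + 13)**2 = (24*I*sqrt(3) + 13)**2 = (13 + 24*I*sqrt(3))**2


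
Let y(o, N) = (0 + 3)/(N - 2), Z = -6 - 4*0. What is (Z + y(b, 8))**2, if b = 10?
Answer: 121/4 ≈ 30.250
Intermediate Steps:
Z = -6 (Z = -6 + 0 = -6)
y(o, N) = 3/(-2 + N)
(Z + y(b, 8))**2 = (-6 + 3/(-2 + 8))**2 = (-6 + 3/6)**2 = (-6 + 3*(1/6))**2 = (-6 + 1/2)**2 = (-11/2)**2 = 121/4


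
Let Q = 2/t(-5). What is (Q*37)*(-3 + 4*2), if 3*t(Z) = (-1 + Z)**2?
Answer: 185/6 ≈ 30.833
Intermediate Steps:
t(Z) = (-1 + Z)**2/3
Q = 1/6 (Q = 2/(((-1 - 5)**2/3)) = 2/(((1/3)*(-6)**2)) = 2/(((1/3)*36)) = 2/12 = 2*(1/12) = 1/6 ≈ 0.16667)
(Q*37)*(-3 + 4*2) = ((1/6)*37)*(-3 + 4*2) = 37*(-3 + 8)/6 = (37/6)*5 = 185/6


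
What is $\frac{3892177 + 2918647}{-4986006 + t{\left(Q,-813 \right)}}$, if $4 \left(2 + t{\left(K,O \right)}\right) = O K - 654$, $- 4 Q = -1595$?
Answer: $- \frac{108973184}{81075479} \approx -1.3441$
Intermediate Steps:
$Q = \frac{1595}{4}$ ($Q = \left(- \frac{1}{4}\right) \left(-1595\right) = \frac{1595}{4} \approx 398.75$)
$t{\left(K,O \right)} = - \frac{331}{2} + \frac{K O}{4}$ ($t{\left(K,O \right)} = -2 + \frac{O K - 654}{4} = -2 + \frac{K O - 654}{4} = -2 + \frac{-654 + K O}{4} = -2 + \left(- \frac{327}{2} + \frac{K O}{4}\right) = - \frac{331}{2} + \frac{K O}{4}$)
$\frac{3892177 + 2918647}{-4986006 + t{\left(Q,-813 \right)}} = \frac{3892177 + 2918647}{-4986006 + \left(- \frac{331}{2} + \frac{1}{4} \cdot \frac{1595}{4} \left(-813\right)\right)} = \frac{6810824}{-4986006 - \frac{1299383}{16}} = \frac{6810824}{- \frac{81075479}{16}} = 6810824 \left(- \frac{16}{81075479}\right) = - \frac{108973184}{81075479}$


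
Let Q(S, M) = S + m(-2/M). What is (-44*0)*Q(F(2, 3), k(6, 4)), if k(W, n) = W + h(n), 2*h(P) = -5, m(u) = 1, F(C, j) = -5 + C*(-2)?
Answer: 0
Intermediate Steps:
F(C, j) = -5 - 2*C
h(P) = -5/2 (h(P) = (½)*(-5) = -5/2)
k(W, n) = -5/2 + W (k(W, n) = W - 5/2 = -5/2 + W)
Q(S, M) = 1 + S (Q(S, M) = S + 1 = 1 + S)
(-44*0)*Q(F(2, 3), k(6, 4)) = (-44*0)*(1 + (-5 - 2*2)) = 0*(1 + (-5 - 4)) = 0*(1 - 9) = 0*(-8) = 0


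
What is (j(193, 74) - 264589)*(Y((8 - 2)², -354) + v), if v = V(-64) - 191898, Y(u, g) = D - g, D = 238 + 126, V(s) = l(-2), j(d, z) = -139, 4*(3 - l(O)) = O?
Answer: 50609772492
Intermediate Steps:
l(O) = 3 - O/4
V(s) = 7/2 (V(s) = 3 - ¼*(-2) = 3 + ½ = 7/2)
D = 364
Y(u, g) = 364 - g
v = -383789/2 (v = 7/2 - 191898 = -383789/2 ≈ -1.9189e+5)
(j(193, 74) - 264589)*(Y((8 - 2)², -354) + v) = (-139 - 264589)*((364 - 1*(-354)) - 383789/2) = -264728*((364 + 354) - 383789/2) = -264728*(718 - 383789/2) = -264728*(-382353/2) = 50609772492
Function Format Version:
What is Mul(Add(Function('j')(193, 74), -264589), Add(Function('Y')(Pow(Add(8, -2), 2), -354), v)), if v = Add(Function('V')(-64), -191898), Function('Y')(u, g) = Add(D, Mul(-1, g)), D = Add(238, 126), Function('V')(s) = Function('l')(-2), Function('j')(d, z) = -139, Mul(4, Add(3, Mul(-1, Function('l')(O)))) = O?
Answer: 50609772492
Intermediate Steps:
Function('l')(O) = Add(3, Mul(Rational(-1, 4), O))
Function('V')(s) = Rational(7, 2) (Function('V')(s) = Add(3, Mul(Rational(-1, 4), -2)) = Add(3, Rational(1, 2)) = Rational(7, 2))
D = 364
Function('Y')(u, g) = Add(364, Mul(-1, g))
v = Rational(-383789, 2) (v = Add(Rational(7, 2), -191898) = Rational(-383789, 2) ≈ -1.9189e+5)
Mul(Add(Function('j')(193, 74), -264589), Add(Function('Y')(Pow(Add(8, -2), 2), -354), v)) = Mul(Add(-139, -264589), Add(Add(364, Mul(-1, -354)), Rational(-383789, 2))) = Mul(-264728, Add(Add(364, 354), Rational(-383789, 2))) = Mul(-264728, Add(718, Rational(-383789, 2))) = Mul(-264728, Rational(-382353, 2)) = 50609772492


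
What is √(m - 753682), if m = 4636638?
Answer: 14*√19811 ≈ 1970.5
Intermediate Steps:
√(m - 753682) = √(4636638 - 753682) = √3882956 = 14*√19811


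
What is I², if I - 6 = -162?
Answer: 24336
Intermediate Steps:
I = -156 (I = 6 - 162 = -156)
I² = (-156)² = 24336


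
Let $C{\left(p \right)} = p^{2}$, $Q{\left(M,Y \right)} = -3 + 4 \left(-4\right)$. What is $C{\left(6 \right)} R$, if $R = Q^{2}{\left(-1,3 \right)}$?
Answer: $12996$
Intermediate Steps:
$Q{\left(M,Y \right)} = -19$ ($Q{\left(M,Y \right)} = -3 - 16 = -19$)
$R = 361$ ($R = \left(-19\right)^{2} = 361$)
$C{\left(6 \right)} R = 6^{2} \cdot 361 = 36 \cdot 361 = 12996$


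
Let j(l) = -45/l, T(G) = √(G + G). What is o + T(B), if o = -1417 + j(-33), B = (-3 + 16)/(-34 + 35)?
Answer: -15572/11 + √26 ≈ -1410.5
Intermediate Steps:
B = 13 (B = 13/1 = 13*1 = 13)
T(G) = √2*√G (T(G) = √(2*G) = √2*√G)
o = -15572/11 (o = -1417 - 45/(-33) = -1417 - 45*(-1/33) = -1417 + 15/11 = -15572/11 ≈ -1415.6)
o + T(B) = -15572/11 + √2*√13 = -15572/11 + √26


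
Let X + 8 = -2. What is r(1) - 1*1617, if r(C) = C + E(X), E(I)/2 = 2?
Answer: -1612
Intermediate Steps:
X = -10 (X = -8 - 2 = -10)
E(I) = 4 (E(I) = 2*2 = 4)
r(C) = 4 + C (r(C) = C + 4 = 4 + C)
r(1) - 1*1617 = (4 + 1) - 1*1617 = 5 - 1617 = -1612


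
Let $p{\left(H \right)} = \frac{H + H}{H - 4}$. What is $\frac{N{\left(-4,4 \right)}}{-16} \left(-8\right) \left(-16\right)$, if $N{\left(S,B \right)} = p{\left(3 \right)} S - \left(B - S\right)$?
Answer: $-128$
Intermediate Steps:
$p{\left(H \right)} = \frac{2 H}{-4 + H}$
$N{\left(S,B \right)} = - B - 5 S$ ($N{\left(S,B \right)} = 2 \cdot 3 \frac{1}{-4 + 3} S - \left(B - S\right) = 2 \cdot 3 \frac{1}{-1} S - \left(B - S\right) = 2 \cdot 3 \left(-1\right) S - \left(B - S\right) = - 6 S - \left(B - S\right) = - B - 5 S$)
$\frac{N{\left(-4,4 \right)}}{-16} \left(-8\right) \left(-16\right) = \frac{\left(-1\right) 4 - -20}{-16} \left(-8\right) \left(-16\right) = \left(-4 + 20\right) \left(- \frac{1}{16}\right) \left(-8\right) \left(-16\right) = 16 \left(- \frac{1}{16}\right) \left(-8\right) \left(-16\right) = \left(-1\right) \left(-8\right) \left(-16\right) = 8 \left(-16\right) = -128$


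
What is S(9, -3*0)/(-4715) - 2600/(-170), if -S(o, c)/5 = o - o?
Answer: 260/17 ≈ 15.294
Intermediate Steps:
S(o, c) = 0 (S(o, c) = -5*(o - o) = -5*0 = 0)
S(9, -3*0)/(-4715) - 2600/(-170) = 0/(-4715) - 2600/(-170) = 0*(-1/4715) - 2600*(-1/170) = 0 + 260/17 = 260/17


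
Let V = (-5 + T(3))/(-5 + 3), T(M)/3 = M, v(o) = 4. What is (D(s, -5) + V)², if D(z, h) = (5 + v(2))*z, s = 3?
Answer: 625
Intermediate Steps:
T(M) = 3*M
D(z, h) = 9*z (D(z, h) = (5 + 4)*z = 9*z)
V = -2 (V = (-5 + 3*3)/(-5 + 3) = (-5 + 9)/(-2) = 4*(-½) = -2)
(D(s, -5) + V)² = (9*3 - 2)² = (27 - 2)² = 25² = 625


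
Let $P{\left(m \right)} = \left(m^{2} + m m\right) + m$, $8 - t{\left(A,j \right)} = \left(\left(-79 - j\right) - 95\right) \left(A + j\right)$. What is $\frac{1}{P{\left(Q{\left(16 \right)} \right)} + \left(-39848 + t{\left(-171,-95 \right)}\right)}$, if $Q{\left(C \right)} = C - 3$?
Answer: $- \frac{1}{60503} \approx -1.6528 \cdot 10^{-5}$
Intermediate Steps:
$t{\left(A,j \right)} = 8 - \left(-174 - j\right) \left(A + j\right)$ ($t{\left(A,j \right)} = 8 - \left(\left(-79 - j\right) - 95\right) \left(A + j\right) = 8 - \left(-174 - j\right) \left(A + j\right)$)
$Q{\left(C \right)} = -3 + C$
$P{\left(m \right)} = m + 2 m^{2}$ ($P{\left(m \right)} = \left(m^{2} + m^{2}\right) + m = 2 m^{2} + m = m + 2 m^{2}$)
$\frac{1}{P{\left(Q{\left(16 \right)} \right)} + \left(-39848 + t{\left(-171,-95 \right)}\right)} = \frac{1}{\left(-3 + 16\right) \left(1 + 2 \left(-3 + 16\right)\right) + \left(-39848 + \left(8 + \left(-95\right)^{2} + 174 \left(-171\right) + 174 \left(-95\right) - -16245\right)\right)} = \frac{1}{13 \left(1 + 2 \cdot 13\right) + \left(-39848 + \left(8 + 9025 - 29754 - 16530 + 16245\right)\right)} = \frac{1}{13 \left(1 + 26\right) - 60854} = \frac{1}{13 \cdot 27 - 60854} = \frac{1}{351 - 60854} = \frac{1}{-60503} = - \frac{1}{60503}$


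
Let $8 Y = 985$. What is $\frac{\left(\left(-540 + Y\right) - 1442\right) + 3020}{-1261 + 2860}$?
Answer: $\frac{9289}{12792} \approx 0.72616$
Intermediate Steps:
$Y = \frac{985}{8}$ ($Y = \frac{1}{8} \cdot 985 = \frac{985}{8} \approx 123.13$)
$\frac{\left(\left(-540 + Y\right) - 1442\right) + 3020}{-1261 + 2860} = \frac{\left(\left(-540 + \frac{985}{8}\right) - 1442\right) + 3020}{-1261 + 2860} = \frac{\left(- \frac{3335}{8} - 1442\right) + 3020}{1599} = \left(- \frac{14871}{8} + 3020\right) \frac{1}{1599} = \frac{9289}{8} \cdot \frac{1}{1599} = \frac{9289}{12792}$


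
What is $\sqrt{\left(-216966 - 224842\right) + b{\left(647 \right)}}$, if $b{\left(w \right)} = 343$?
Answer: $i \sqrt{441465} \approx 664.43 i$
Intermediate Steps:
$\sqrt{\left(-216966 - 224842\right) + b{\left(647 \right)}} = \sqrt{\left(-216966 - 224842\right) + 343} = \sqrt{-441808 + 343} = \sqrt{-441465} = i \sqrt{441465}$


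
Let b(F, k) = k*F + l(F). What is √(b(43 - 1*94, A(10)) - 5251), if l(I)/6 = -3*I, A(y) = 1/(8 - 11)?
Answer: 2*I*√1079 ≈ 65.696*I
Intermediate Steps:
A(y) = -⅓ (A(y) = 1/(-3) = -⅓)
l(I) = -18*I (l(I) = 6*(-3*I) = -18*I)
b(F, k) = -18*F + F*k (b(F, k) = k*F - 18*F = F*k - 18*F = -18*F + F*k)
√(b(43 - 1*94, A(10)) - 5251) = √((43 - 1*94)*(-18 - ⅓) - 5251) = √((43 - 94)*(-55/3) - 5251) = √(-51*(-55/3) - 5251) = √(935 - 5251) = √(-4316) = 2*I*√1079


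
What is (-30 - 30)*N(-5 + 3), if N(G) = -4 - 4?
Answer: 480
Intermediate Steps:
N(G) = -8
(-30 - 30)*N(-5 + 3) = (-30 - 30)*(-8) = -60*(-8) = 480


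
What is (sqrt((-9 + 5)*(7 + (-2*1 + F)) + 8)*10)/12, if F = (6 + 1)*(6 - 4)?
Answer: 5*I*sqrt(17)/3 ≈ 6.8718*I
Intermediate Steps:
F = 14 (F = 7*2 = 14)
(sqrt((-9 + 5)*(7 + (-2*1 + F)) + 8)*10)/12 = (sqrt((-9 + 5)*(7 + (-2*1 + 14)) + 8)*10)/12 = (sqrt(-4*(7 + (-2 + 14)) + 8)*10)*(1/12) = (sqrt(-4*(7 + 12) + 8)*10)*(1/12) = (sqrt(-4*19 + 8)*10)*(1/12) = (sqrt(-76 + 8)*10)*(1/12) = (sqrt(-68)*10)*(1/12) = ((2*I*sqrt(17))*10)*(1/12) = (20*I*sqrt(17))*(1/12) = 5*I*sqrt(17)/3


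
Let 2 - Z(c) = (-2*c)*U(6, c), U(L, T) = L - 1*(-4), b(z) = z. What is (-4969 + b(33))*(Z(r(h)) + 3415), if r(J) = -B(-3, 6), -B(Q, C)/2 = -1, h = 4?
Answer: -16668872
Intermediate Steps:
B(Q, C) = 2 (B(Q, C) = -2*(-1) = 2)
U(L, T) = 4 + L (U(L, T) = L + 4 = 4 + L)
r(J) = -2 (r(J) = -1*2 = -2)
Z(c) = 2 + 20*c (Z(c) = 2 - (-2*c)*(4 + 6) = 2 - (-2*c)*10 = 2 - (-20)*c = 2 + 20*c)
(-4969 + b(33))*(Z(r(h)) + 3415) = (-4969 + 33)*((2 + 20*(-2)) + 3415) = -4936*((2 - 40) + 3415) = -4936*(-38 + 3415) = -4936*3377 = -16668872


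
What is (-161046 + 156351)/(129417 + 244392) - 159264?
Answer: -19844773757/124603 ≈ -1.5926e+5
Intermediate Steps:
(-161046 + 156351)/(129417 + 244392) - 159264 = -4695/373809 - 159264 = -4695*1/373809 - 159264 = -1565/124603 - 159264 = -19844773757/124603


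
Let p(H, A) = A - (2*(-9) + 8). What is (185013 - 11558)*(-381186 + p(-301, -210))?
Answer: -66153308630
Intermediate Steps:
p(H, A) = 10 + A (p(H, A) = A - (-18 + 8) = A - 1*(-10) = A + 10 = 10 + A)
(185013 - 11558)*(-381186 + p(-301, -210)) = (185013 - 11558)*(-381186 + (10 - 210)) = 173455*(-381186 - 200) = 173455*(-381386) = -66153308630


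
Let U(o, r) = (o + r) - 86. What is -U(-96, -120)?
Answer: 302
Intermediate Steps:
U(o, r) = -86 + o + r
-U(-96, -120) = -(-86 - 96 - 120) = -1*(-302) = 302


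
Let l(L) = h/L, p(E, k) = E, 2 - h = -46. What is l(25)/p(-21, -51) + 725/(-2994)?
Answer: -174779/523950 ≈ -0.33358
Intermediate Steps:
h = 48 (h = 2 - 1*(-46) = 2 + 46 = 48)
l(L) = 48/L
l(25)/p(-21, -51) + 725/(-2994) = (48/25)/(-21) + 725/(-2994) = (48*(1/25))*(-1/21) + 725*(-1/2994) = (48/25)*(-1/21) - 725/2994 = -16/175 - 725/2994 = -174779/523950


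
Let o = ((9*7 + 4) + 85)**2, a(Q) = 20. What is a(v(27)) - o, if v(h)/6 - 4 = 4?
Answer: -23084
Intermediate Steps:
v(h) = 48 (v(h) = 24 + 6*4 = 24 + 24 = 48)
o = 23104 (o = ((63 + 4) + 85)**2 = (67 + 85)**2 = 152**2 = 23104)
a(v(27)) - o = 20 - 1*23104 = 20 - 23104 = -23084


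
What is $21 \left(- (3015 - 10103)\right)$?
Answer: $148848$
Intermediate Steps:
$21 \left(- (3015 - 10103)\right) = 21 \left(\left(-1\right) \left(-7088\right)\right) = 21 \cdot 7088 = 148848$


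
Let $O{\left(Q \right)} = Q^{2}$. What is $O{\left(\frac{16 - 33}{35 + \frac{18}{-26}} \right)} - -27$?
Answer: $\frac{5419573}{198916} \approx 27.246$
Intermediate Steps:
$O{\left(\frac{16 - 33}{35 + \frac{18}{-26}} \right)} - -27 = \left(\frac{16 - 33}{35 + \frac{18}{-26}}\right)^{2} - -27 = \left(- \frac{17}{35 + 18 \left(- \frac{1}{26}\right)}\right)^{2} + \left(-2 + 29\right) = \left(- \frac{17}{35 - \frac{9}{13}}\right)^{2} + 27 = \left(- \frac{17}{\frac{446}{13}}\right)^{2} + 27 = \left(\left(-17\right) \frac{13}{446}\right)^{2} + 27 = \left(- \frac{221}{446}\right)^{2} + 27 = \frac{48841}{198916} + 27 = \frac{5419573}{198916}$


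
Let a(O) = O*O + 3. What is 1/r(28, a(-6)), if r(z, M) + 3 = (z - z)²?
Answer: -⅓ ≈ -0.33333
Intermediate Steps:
a(O) = 3 + O² (a(O) = O² + 3 = 3 + O²)
r(z, M) = -3 (r(z, M) = -3 + (z - z)² = -3 + 0² = -3 + 0 = -3)
1/r(28, a(-6)) = 1/(-3) = -⅓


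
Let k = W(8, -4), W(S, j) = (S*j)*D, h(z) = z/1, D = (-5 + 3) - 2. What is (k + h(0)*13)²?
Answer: 16384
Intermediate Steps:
D = -4 (D = -2 - 2 = -4)
h(z) = z (h(z) = z*1 = z)
W(S, j) = -4*S*j (W(S, j) = (S*j)*(-4) = -4*S*j)
k = 128 (k = -4*8*(-4) = 128)
(k + h(0)*13)² = (128 + 0*13)² = (128 + 0)² = 128² = 16384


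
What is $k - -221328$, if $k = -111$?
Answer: $221217$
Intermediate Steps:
$k - -221328 = -111 - -221328 = -111 + 221328 = 221217$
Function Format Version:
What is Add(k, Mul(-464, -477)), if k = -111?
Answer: 221217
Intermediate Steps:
Add(k, Mul(-464, -477)) = Add(-111, Mul(-464, -477)) = Add(-111, 221328) = 221217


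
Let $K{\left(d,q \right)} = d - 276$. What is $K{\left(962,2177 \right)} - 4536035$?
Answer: $-4535349$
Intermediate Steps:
$K{\left(d,q \right)} = -276 + d$ ($K{\left(d,q \right)} = d - 276 = -276 + d$)
$K{\left(962,2177 \right)} - 4536035 = \left(-276 + 962\right) - 4536035 = 686 - 4536035 = -4535349$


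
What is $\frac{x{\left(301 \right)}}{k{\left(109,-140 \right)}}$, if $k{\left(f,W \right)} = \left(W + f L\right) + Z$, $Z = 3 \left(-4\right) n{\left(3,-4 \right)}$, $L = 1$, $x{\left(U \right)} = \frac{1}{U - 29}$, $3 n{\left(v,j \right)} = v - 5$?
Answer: $- \frac{1}{6256} \approx -0.00015985$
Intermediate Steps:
$n{\left(v,j \right)} = - \frac{5}{3} + \frac{v}{3}$ ($n{\left(v,j \right)} = \frac{v - 5}{3} = \frac{-5 + v}{3} = - \frac{5}{3} + \frac{v}{3}$)
$x{\left(U \right)} = \frac{1}{-29 + U}$
$Z = 8$ ($Z = 3 \left(-4\right) \left(- \frac{5}{3} + \frac{1}{3} \cdot 3\right) = - 12 \left(- \frac{5}{3} + 1\right) = \left(-12\right) \left(- \frac{2}{3}\right) = 8$)
$k{\left(f,W \right)} = 8 + W + f$ ($k{\left(f,W \right)} = \left(W + f 1\right) + 8 = \left(W + f\right) + 8 = 8 + W + f$)
$\frac{x{\left(301 \right)}}{k{\left(109,-140 \right)}} = \frac{1}{\left(-29 + 301\right) \left(8 - 140 + 109\right)} = \frac{1}{272 \left(-23\right)} = \frac{1}{272} \left(- \frac{1}{23}\right) = - \frac{1}{6256}$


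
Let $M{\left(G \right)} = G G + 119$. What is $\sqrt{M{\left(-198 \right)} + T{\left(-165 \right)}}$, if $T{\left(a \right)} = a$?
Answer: $\sqrt{39158} \approx 197.88$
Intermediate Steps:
$M{\left(G \right)} = 119 + G^{2}$ ($M{\left(G \right)} = G^{2} + 119 = 119 + G^{2}$)
$\sqrt{M{\left(-198 \right)} + T{\left(-165 \right)}} = \sqrt{\left(119 + \left(-198\right)^{2}\right) - 165} = \sqrt{\left(119 + 39204\right) - 165} = \sqrt{39323 - 165} = \sqrt{39158}$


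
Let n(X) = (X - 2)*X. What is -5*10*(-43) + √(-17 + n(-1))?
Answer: 2150 + I*√14 ≈ 2150.0 + 3.7417*I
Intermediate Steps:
n(X) = X*(-2 + X) (n(X) = (-2 + X)*X = X*(-2 + X))
-5*10*(-43) + √(-17 + n(-1)) = -5*10*(-43) + √(-17 - (-2 - 1)) = -50*(-43) + √(-17 - 1*(-3)) = 2150 + √(-17 + 3) = 2150 + √(-14) = 2150 + I*√14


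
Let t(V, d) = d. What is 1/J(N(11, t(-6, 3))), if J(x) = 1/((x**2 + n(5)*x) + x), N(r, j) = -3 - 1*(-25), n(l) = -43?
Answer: -440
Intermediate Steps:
N(r, j) = 22 (N(r, j) = -3 + 25 = 22)
J(x) = 1/(x**2 - 42*x) (J(x) = 1/((x**2 - 43*x) + x) = 1/(x**2 - 42*x))
1/J(N(11, t(-6, 3))) = 1/(1/(22*(-42 + 22))) = 1/((1/22)/(-20)) = 1/((1/22)*(-1/20)) = 1/(-1/440) = -440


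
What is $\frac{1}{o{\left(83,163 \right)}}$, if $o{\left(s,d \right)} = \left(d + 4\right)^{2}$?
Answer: $\frac{1}{27889} \approx 3.5856 \cdot 10^{-5}$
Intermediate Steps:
$o{\left(s,d \right)} = \left(4 + d\right)^{2}$
$\frac{1}{o{\left(83,163 \right)}} = \frac{1}{\left(4 + 163\right)^{2}} = \frac{1}{167^{2}} = \frac{1}{27889}$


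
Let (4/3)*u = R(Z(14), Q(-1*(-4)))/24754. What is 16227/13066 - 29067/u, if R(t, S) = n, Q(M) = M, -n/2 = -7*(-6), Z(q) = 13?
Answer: 3133769458163/274386 ≈ 1.1421e+7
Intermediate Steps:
n = -84 (n = -(-14)*(-6) = -2*42 = -84)
R(t, S) = -84
u = -63/24754 (u = 3*(-84/24754)/4 = 3*(-84*1/24754)/4 = (¾)*(-42/12377) = -63/24754 ≈ -0.0025450)
16227/13066 - 29067/u = 16227/13066 - 29067/(-63/24754) = 16227*(1/13066) - 29067*(-24754/63) = 16227/13066 + 239841506/21 = 3133769458163/274386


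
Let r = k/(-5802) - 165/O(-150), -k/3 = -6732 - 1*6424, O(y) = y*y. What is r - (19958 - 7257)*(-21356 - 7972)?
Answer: 540303883186363/1450500 ≈ 3.7249e+8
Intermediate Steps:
O(y) = y²
k = 39468 (k = -3*(-6732 - 1*6424) = -3*(-6732 - 6424) = -3*(-13156) = 39468)
r = -9877637/1450500 (r = 39468/(-5802) - 165/((-150)²) = 39468*(-1/5802) - 165/22500 = -6578/967 - 165*1/22500 = -6578/967 - 11/1500 = -9877637/1450500 ≈ -6.8098)
r - (19958 - 7257)*(-21356 - 7972) = -9877637/1450500 - (19958 - 7257)*(-21356 - 7972) = -9877637/1450500 - 12701*(-29328) = -9877637/1450500 - 1*(-372494928) = -9877637/1450500 + 372494928 = 540303883186363/1450500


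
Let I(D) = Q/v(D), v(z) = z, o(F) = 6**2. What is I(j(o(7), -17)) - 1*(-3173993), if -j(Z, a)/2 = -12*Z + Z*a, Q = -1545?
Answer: 2209098613/696 ≈ 3.1740e+6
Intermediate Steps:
o(F) = 36
j(Z, a) = 24*Z - 2*Z*a (j(Z, a) = -2*(-12*Z + Z*a) = 24*Z - 2*Z*a)
I(D) = -1545/D
I(j(o(7), -17)) - 1*(-3173993) = -1545*1/(72*(12 - 1*(-17))) - 1*(-3173993) = -1545*1/(72*(12 + 17)) + 3173993 = -1545/(2*36*29) + 3173993 = -1545/2088 + 3173993 = -1545*1/2088 + 3173993 = -515/696 + 3173993 = 2209098613/696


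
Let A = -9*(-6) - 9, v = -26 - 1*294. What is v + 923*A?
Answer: 41215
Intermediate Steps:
v = -320 (v = -26 - 294 = -320)
A = 45 (A = 54 - 9 = 45)
v + 923*A = -320 + 923*45 = -320 + 41535 = 41215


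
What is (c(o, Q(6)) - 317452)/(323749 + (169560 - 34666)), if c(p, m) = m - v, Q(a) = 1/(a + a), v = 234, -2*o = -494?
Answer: -3812231/5503716 ≈ -0.69267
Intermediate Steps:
o = 247 (o = -½*(-494) = 247)
Q(a) = 1/(2*a)
c(p, m) = -234 + m (c(p, m) = m - 1*234 = m - 234 = -234 + m)
(c(o, Q(6)) - 317452)/(323749 + (169560 - 34666)) = ((-234 + (½)/6) - 317452)/(323749 + (169560 - 34666)) = ((-234 + (½)*(⅙)) - 317452)/(323749 + 134894) = ((-234 + 1/12) - 317452)/458643 = (-2807/12 - 317452)*(1/458643) = -3812231/12*1/458643 = -3812231/5503716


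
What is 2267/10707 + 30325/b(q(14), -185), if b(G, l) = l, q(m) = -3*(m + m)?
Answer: -64854076/396159 ≈ -163.71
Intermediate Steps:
q(m) = -6*m
2267/10707 + 30325/b(q(14), -185) = 2267/10707 + 30325/(-185) = 2267*(1/10707) + 30325*(-1/185) = 2267/10707 - 6065/37 = -64854076/396159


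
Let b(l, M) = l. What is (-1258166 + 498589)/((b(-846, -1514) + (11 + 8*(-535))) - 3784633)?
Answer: 759577/3789748 ≈ 0.20043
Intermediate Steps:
(-1258166 + 498589)/((b(-846, -1514) + (11 + 8*(-535))) - 3784633) = (-1258166 + 498589)/((-846 + (11 + 8*(-535))) - 3784633) = -759577/((-846 + (11 - 4280)) - 3784633) = -759577/((-846 - 4269) - 3784633) = -759577/(-5115 - 3784633) = -759577/(-3789748) = -759577*(-1/3789748) = 759577/3789748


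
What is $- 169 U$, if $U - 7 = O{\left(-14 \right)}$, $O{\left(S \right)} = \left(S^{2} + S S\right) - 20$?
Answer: $-64051$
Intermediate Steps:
$O{\left(S \right)} = -20 + 2 S^{2}$ ($O{\left(S \right)} = \left(S^{2} + S^{2}\right) - 20 = 2 S^{2} - 20 = -20 + 2 S^{2}$)
$U = 379$ ($U = 7 - \left(20 - 2 \left(-14\right)^{2}\right) = 7 + \left(-20 + 2 \cdot 196\right) = 7 + \left(-20 + 392\right) = 7 + 372 = 379$)
$- 169 U = \left(-169\right) 379 = -64051$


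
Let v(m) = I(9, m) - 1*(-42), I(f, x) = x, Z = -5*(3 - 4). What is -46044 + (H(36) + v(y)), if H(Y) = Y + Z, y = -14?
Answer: -45975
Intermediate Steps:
Z = 5 (Z = -5*(-1) = 5)
H(Y) = 5 + Y (H(Y) = Y + 5 = 5 + Y)
v(m) = 42 + m (v(m) = m - 1*(-42) = m + 42 = 42 + m)
-46044 + (H(36) + v(y)) = -46044 + ((5 + 36) + (42 - 14)) = -46044 + (41 + 28) = -46044 + 69 = -45975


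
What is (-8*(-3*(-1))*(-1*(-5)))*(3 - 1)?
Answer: -240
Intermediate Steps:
(-8*(-3*(-1))*(-1*(-5)))*(3 - 1) = -24*5*2 = -8*15*2 = -120*2 = -240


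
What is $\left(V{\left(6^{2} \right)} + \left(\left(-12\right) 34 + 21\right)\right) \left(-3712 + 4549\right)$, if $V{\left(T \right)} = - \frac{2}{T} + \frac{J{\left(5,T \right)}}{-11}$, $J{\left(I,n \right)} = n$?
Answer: $- \frac{7187505}{22} \approx -3.2671 \cdot 10^{5}$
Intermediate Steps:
$V{\left(T \right)} = - \frac{2}{T} - \frac{T}{11}$ ($V{\left(T \right)} = - \frac{2}{T} + \frac{T}{-11} = - \frac{2}{T} + T \left(- \frac{1}{11}\right) = - \frac{2}{T} - \frac{T}{11}$)
$\left(V{\left(6^{2} \right)} + \left(\left(-12\right) 34 + 21\right)\right) \left(-3712 + 4549\right) = \left(\left(- \frac{2}{6^{2}} - \frac{6^{2}}{11}\right) + \left(\left(-12\right) 34 + 21\right)\right) \left(-3712 + 4549\right) = \left(\left(- \frac{2}{36} - \frac{36}{11}\right) + \left(-408 + 21\right)\right) 837 = \left(\left(\left(-2\right) \frac{1}{36} - \frac{36}{11}\right) - 387\right) 837 = \left(\left(- \frac{1}{18} - \frac{36}{11}\right) - 387\right) 837 = \left(- \frac{659}{198} - 387\right) 837 = \left(- \frac{77285}{198}\right) 837 = - \frac{7187505}{22}$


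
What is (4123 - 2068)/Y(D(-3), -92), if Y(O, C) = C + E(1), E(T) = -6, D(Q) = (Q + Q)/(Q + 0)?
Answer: -2055/98 ≈ -20.969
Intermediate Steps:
D(Q) = 2 (D(Q) = (2*Q)/Q = 2)
Y(O, C) = -6 + C (Y(O, C) = C - 6 = -6 + C)
(4123 - 2068)/Y(D(-3), -92) = (4123 - 2068)/(-6 - 92) = 2055/(-98) = 2055*(-1/98) = -2055/98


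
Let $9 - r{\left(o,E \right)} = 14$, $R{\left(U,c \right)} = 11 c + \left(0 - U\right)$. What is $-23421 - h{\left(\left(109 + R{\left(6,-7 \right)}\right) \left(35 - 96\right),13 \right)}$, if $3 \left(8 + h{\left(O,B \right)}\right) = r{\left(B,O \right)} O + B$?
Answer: $- \frac{78182}{3} \approx -26061.0$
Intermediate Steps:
$R{\left(U,c \right)} = - U + 11 c$ ($R{\left(U,c \right)} = 11 c - U = - U + 11 c$)
$r{\left(o,E \right)} = -5$ ($r{\left(o,E \right)} = 9 - 14 = -5$)
$h{\left(O,B \right)} = -8 - \frac{5 O}{3} + \frac{B}{3}$ ($h{\left(O,B \right)} = -8 + \frac{- 5 O + B}{3} = -8 + \frac{B - 5 O}{3} = -8 + \left(- \frac{5 O}{3} + \frac{B}{3}\right) = -8 - \frac{5 O}{3} + \frac{B}{3}$)
$-23421 - h{\left(\left(109 + R{\left(6,-7 \right)}\right) \left(35 - 96\right),13 \right)} = -23421 - \left(-8 - \frac{5 \left(109 + \left(\left(-1\right) 6 + 11 \left(-7\right)\right)\right) \left(35 - 96\right)}{3} + \frac{1}{3} \cdot 13\right) = -23421 - \left(-8 - \frac{5 \left(109 - 83\right) \left(-61\right)}{3} + \frac{13}{3}\right) = -23421 - \left(-8 - \frac{5 \cdot 26 \left(-61\right)}{3} + \frac{13}{3}\right) = -23421 - \left(-8 - - \frac{7930}{3} + \frac{13}{3}\right) = -23421 - \left(-8 + \frac{7930}{3} + \frac{13}{3}\right) = -23421 - \frac{7919}{3} = - \frac{78182}{3}$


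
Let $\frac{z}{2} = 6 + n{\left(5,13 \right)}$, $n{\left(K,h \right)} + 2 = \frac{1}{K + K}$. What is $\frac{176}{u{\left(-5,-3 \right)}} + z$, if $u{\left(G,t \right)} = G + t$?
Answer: $- \frac{69}{5} \approx -13.8$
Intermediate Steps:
$n{\left(K,h \right)} = -2 + \frac{1}{2 K}$ ($n{\left(K,h \right)} = -2 + \frac{1}{K + K} = -2 + \frac{1}{2 K}$)
$z = \frac{41}{5}$ ($z = 2 \left(6 - \left(2 - \frac{1}{2 \cdot 5}\right)\right) = 2 \left(6 + \left(-2 + \frac{1}{2} \cdot \frac{1}{5}\right)\right) = 2 \left(6 + \left(-2 + \frac{1}{10}\right)\right) = 2 \left(6 - \frac{19}{10}\right) = 2 \cdot \frac{41}{10} = \frac{41}{5} \approx 8.2$)
$\frac{176}{u{\left(-5,-3 \right)}} + z = \frac{176}{-5 - 3} + \frac{41}{5} = \frac{176}{-8} + \frac{41}{5} = 176 \left(- \frac{1}{8}\right) + \frac{41}{5} = -22 + \frac{41}{5} = - \frac{69}{5}$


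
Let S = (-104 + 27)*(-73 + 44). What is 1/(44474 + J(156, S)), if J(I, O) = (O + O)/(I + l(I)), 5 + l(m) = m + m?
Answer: 463/20595928 ≈ 2.2480e-5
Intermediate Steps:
l(m) = -5 + 2*m (l(m) = -5 + (m + m) = -5 + 2*m)
S = 2233 (S = -77*(-29) = 2233)
J(I, O) = 2*O/(-5 + 3*I) (J(I, O) = (O + O)/(I + (-5 + 2*I)) = (2*O)/(-5 + 3*I) = 2*O/(-5 + 3*I))
1/(44474 + J(156, S)) = 1/(44474 + 2*2233/(-5 + 3*156)) = 1/(44474 + 2*2233/(-5 + 468)) = 1/(44474 + 2*2233/463) = 1/(44474 + 2*2233*(1/463)) = 1/(44474 + 4466/463) = 1/(20595928/463) = 463/20595928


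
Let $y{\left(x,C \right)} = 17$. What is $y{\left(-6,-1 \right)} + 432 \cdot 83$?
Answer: $35873$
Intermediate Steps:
$y{\left(-6,-1 \right)} + 432 \cdot 83 = 17 + 432 \cdot 83 = 17 + 35856 = 35873$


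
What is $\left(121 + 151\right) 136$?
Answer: $36992$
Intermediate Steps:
$\left(121 + 151\right) 136 = 272 \cdot 136 = 36992$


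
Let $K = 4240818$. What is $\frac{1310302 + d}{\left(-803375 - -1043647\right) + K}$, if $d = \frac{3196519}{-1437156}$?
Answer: $\frac{1883105184593}{6440025380040} \approx 0.29241$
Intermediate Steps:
$d = - \frac{3196519}{1437156}$ ($d = 3196519 \left(- \frac{1}{1437156}\right) = - \frac{3196519}{1437156} \approx -2.2242$)
$\frac{1310302 + d}{\left(-803375 - -1043647\right) + K} = \frac{1310302 - \frac{3196519}{1437156}}{\left(-803375 - -1043647\right) + 4240818} = \frac{1883105184593}{1437156 \left(\left(-803375 + 1043647\right) + 4240818\right)} = \frac{1883105184593}{1437156 \left(240272 + 4240818\right)} = \frac{1883105184593}{1437156 \cdot 4481090} = \frac{1883105184593}{1437156} \cdot \frac{1}{4481090} = \frac{1883105184593}{6440025380040}$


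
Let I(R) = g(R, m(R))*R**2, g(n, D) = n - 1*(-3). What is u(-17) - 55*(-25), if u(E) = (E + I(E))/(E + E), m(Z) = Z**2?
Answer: 2989/2 ≈ 1494.5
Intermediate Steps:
g(n, D) = 3 + n (g(n, D) = n + 3 = 3 + n)
I(R) = R**2*(3 + R) (I(R) = (3 + R)*R**2 = R**2*(3 + R))
u(E) = (E + E**2*(3 + E))/(2*E) (u(E) = (E + E**2*(3 + E))/(E + E) = (E + E**2*(3 + E))/((2*E)) = (E + E**2*(3 + E))*(1/(2*E)) = (E + E**2*(3 + E))/(2*E))
u(-17) - 55*(-25) = (1/2 + (1/2)*(-17)*(3 - 17)) - 55*(-25) = (1/2 + (1/2)*(-17)*(-14)) + 1375 = (1/2 + 119) + 1375 = 239/2 + 1375 = 2989/2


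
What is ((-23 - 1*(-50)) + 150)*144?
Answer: 25488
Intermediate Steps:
((-23 - 1*(-50)) + 150)*144 = ((-23 + 50) + 150)*144 = (27 + 150)*144 = 177*144 = 25488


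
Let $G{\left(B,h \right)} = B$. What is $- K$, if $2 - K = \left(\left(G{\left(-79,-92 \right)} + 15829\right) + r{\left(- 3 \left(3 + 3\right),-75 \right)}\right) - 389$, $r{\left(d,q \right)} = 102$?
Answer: $15461$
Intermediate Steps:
$K = -15461$ ($K = 2 - \left(\left(\left(-79 + 15829\right) + 102\right) - 389\right) = 2 - \left(\left(15750 + 102\right) - 389\right) = 2 - \left(15852 - 389\right) = 2 - 15463 = -15461$)
$- K = \left(-1\right) \left(-15461\right) = 15461$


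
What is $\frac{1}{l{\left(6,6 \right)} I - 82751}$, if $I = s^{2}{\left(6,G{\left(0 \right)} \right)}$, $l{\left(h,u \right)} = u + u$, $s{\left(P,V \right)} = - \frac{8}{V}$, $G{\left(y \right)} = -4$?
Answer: $- \frac{1}{82703} \approx -1.2091 \cdot 10^{-5}$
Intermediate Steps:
$l{\left(h,u \right)} = 2 u$
$I = 4$ ($I = \left(- \frac{8}{-4}\right)^{2} = \left(\left(-8\right) \left(- \frac{1}{4}\right)\right)^{2} = 2^{2} = 4$)
$\frac{1}{l{\left(6,6 \right)} I - 82751} = \frac{1}{2 \cdot 6 \cdot 4 - 82751} = \frac{1}{12 \cdot 4 - 82751} = \frac{1}{48 - 82751} = \frac{1}{-82703} = - \frac{1}{82703}$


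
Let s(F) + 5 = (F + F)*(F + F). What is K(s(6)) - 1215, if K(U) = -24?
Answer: -1239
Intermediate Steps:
s(F) = -5 + 4*F**2 (s(F) = -5 + (F + F)*(F + F) = -5 + (2*F)*(2*F) = -5 + 4*F**2)
K(s(6)) - 1215 = -24 - 1215 = -1239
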